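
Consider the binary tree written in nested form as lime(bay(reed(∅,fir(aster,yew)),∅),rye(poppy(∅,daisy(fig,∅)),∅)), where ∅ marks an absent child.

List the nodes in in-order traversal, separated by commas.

reed, aster, fir, yew, bay, lime, poppy, fig, daisy, rye

In-order visits the left subtree, then the node, then the right subtree.
At lime: go left to bay.
  At bay: go left to reed.
    At reed: no left child.
    Visit reed.
    At reed: go right to fir.
      At fir: go left to aster.
        aster is a leaf — visit aster.
      Visit fir.
      At fir: go right to yew.
        yew is a leaf — visit yew.
  Visit bay.
  At bay: no right child.
Visit lime.
At lime: go right to rye.
  At rye: go left to poppy.
    At poppy: no left child.
    Visit poppy.
    At poppy: go right to daisy.
      At daisy: go left to fig.
        fig is a leaf — visit fig.
      Visit daisy.
      At daisy: no right child.
  Visit rye.
  At rye: no right child.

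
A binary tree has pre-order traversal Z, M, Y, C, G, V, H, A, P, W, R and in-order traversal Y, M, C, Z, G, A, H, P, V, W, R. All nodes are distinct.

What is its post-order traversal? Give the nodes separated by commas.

The first element of pre-order is the root; it splits in-order into left and right subtrees.
Root Z: left subtree has 3 nodes {Y, M, C}, right has 7 {G, A, H, P, V, W, R}.
  Root M: left subtree has 1 node {Y}, right has 1 {C}.
  Root G: left subtree has 0 nodes { }, right has 6 {A, H, P, V, W, R}.
    Root V: left subtree has 3 nodes {A, H, P}, right has 2 {W, R}.
      Root H: left subtree has 1 node {A}, right has 1 {P}.
      Root W: left subtree has 0 nodes { }, right has 1 {R}.

Y, C, M, A, P, H, R, W, V, G, Z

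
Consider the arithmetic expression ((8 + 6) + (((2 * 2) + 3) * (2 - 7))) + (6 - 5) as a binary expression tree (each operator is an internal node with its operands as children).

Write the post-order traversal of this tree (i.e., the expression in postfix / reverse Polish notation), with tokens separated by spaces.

8 6 + 2 2 * 3 + 2 7 - * + 6 5 - +

Post-order on an expression tree gives postfix notation: for each operator, emit left operand, right operand, then the operator.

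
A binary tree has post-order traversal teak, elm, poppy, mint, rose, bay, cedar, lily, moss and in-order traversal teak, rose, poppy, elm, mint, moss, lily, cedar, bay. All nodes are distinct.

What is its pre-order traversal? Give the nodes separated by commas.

moss, rose, teak, mint, poppy, elm, lily, cedar, bay

The last element of post-order is the root; it splits in-order into left and right subtrees.
Root moss: left subtree has 5 nodes {teak, rose, poppy, elm, mint}, right has 3 {lily, cedar, bay}.
  Root rose: left subtree has 1 node {teak}, right has 3 {poppy, elm, mint}.
    Root mint: left subtree has 2 nodes {poppy, elm}, right has 0 { }.
      Root poppy: left subtree has 0 nodes { }, right has 1 {elm}.
  Root lily: left subtree has 0 nodes { }, right has 2 {cedar, bay}.
    Root cedar: left subtree has 0 nodes { }, right has 1 {bay}.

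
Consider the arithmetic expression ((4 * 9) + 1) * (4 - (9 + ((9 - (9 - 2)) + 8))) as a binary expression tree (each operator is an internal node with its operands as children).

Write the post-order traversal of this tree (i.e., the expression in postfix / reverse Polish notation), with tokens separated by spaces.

4 9 * 1 + 4 9 9 9 2 - - 8 + + - *

Post-order on an expression tree gives postfix notation: for each operator, emit left operand, right operand, then the operator.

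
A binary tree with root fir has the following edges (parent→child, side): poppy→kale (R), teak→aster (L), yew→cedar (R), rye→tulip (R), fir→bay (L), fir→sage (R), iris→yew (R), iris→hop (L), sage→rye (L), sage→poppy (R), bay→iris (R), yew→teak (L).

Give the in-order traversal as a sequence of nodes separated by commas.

bay, hop, iris, aster, teak, yew, cedar, fir, rye, tulip, sage, poppy, kale

In-order visits the left subtree, then the node, then the right subtree.
At fir: go left to bay.
  At bay: no left child.
  Visit bay.
  At bay: go right to iris.
    At iris: go left to hop.
      hop is a leaf — visit hop.
    Visit iris.
    At iris: go right to yew.
      At yew: go left to teak.
        At teak: go left to aster.
          aster is a leaf — visit aster.
        Visit teak.
        At teak: no right child.
      Visit yew.
      At yew: go right to cedar.
        cedar is a leaf — visit cedar.
Visit fir.
At fir: go right to sage.
  At sage: go left to rye.
    At rye: no left child.
    Visit rye.
    At rye: go right to tulip.
      tulip is a leaf — visit tulip.
  Visit sage.
  At sage: go right to poppy.
    At poppy: no left child.
    Visit poppy.
    At poppy: go right to kale.
      kale is a leaf — visit kale.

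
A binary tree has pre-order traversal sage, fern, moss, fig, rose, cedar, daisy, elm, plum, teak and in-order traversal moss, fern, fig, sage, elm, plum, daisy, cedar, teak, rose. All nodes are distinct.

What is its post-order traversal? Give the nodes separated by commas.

The first element of pre-order is the root; it splits in-order into left and right subtrees.
Root sage: left subtree has 3 nodes {moss, fern, fig}, right has 6 {elm, plum, daisy, cedar, teak, rose}.
  Root fern: left subtree has 1 node {moss}, right has 1 {fig}.
  Root rose: left subtree has 5 nodes {elm, plum, daisy, cedar, teak}, right has 0 { }.
    Root cedar: left subtree has 3 nodes {elm, plum, daisy}, right has 1 {teak}.
      Root daisy: left subtree has 2 nodes {elm, plum}, right has 0 { }.
        Root elm: left subtree has 0 nodes { }, right has 1 {plum}.

moss, fig, fern, plum, elm, daisy, teak, cedar, rose, sage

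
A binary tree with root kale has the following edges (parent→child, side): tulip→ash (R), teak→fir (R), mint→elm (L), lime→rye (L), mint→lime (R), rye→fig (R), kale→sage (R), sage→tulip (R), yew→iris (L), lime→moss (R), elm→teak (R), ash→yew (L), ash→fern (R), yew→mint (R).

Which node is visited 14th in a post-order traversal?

Post-order visits the left subtree, then the right subtree, then the node.
At kale: no left child.
At kale: go right to sage.
  At sage: no left child.
  At sage: go right to tulip.
    At tulip: no left child.
    At tulip: go right to ash.
      At ash: go left to yew.
        At yew: go left to iris.
          iris is a leaf — visit iris.
        At yew: go right to mint.
          At mint: go left to elm.
            At elm: no left child.
            At elm: go right to teak.
              At teak: no left child.
              At teak: go right to fir.
                fir is a leaf — visit fir.
              Visit teak.
            Visit elm.
          At mint: go right to lime.
            At lime: go left to rye.
              At rye: no left child.
              At rye: go right to fig.
                fig is a leaf — visit fig.
              Visit rye.
            At lime: go right to moss.
              moss is a leaf — visit moss.
            Visit lime.
          Visit mint.
        Visit yew.
      At ash: go right to fern.
        fern is a leaf — visit fern.
      Visit ash.
    Visit tulip.
  Visit sage.
Visit kale.
Full post-order sequence: iris, fir, teak, elm, fig, rye, moss, lime, mint, yew, fern, ash, tulip, sage, kale.

sage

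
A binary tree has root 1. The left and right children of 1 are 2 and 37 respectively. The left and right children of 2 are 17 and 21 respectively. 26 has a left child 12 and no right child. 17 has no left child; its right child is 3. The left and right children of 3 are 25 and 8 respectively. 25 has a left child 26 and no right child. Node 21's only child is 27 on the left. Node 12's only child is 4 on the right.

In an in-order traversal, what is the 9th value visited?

27

In-order visits the left subtree, then the node, then the right subtree.
At 1: go left to 2.
  At 2: go left to 17.
    At 17: no left child.
    Visit 17.
    At 17: go right to 3.
      At 3: go left to 25.
        At 25: go left to 26.
          At 26: go left to 12.
            At 12: no left child.
            Visit 12.
            At 12: go right to 4.
              4 is a leaf — visit 4.
          Visit 26.
          At 26: no right child.
        Visit 25.
        At 25: no right child.
      Visit 3.
      At 3: go right to 8.
        8 is a leaf — visit 8.
  Visit 2.
  At 2: go right to 21.
    At 21: go left to 27.
      27 is a leaf — visit 27.
    Visit 21.
    At 21: no right child.
Visit 1.
At 1: go right to 37.
  37 is a leaf — visit 37.
Full in-order sequence: 17, 12, 4, 26, 25, 3, 8, 2, 27, 21, 1, 37.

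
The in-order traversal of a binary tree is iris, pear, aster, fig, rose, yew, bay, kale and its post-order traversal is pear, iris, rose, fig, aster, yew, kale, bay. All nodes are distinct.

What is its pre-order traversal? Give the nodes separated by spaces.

bay yew aster iris pear fig rose kale

The last element of post-order is the root; it splits in-order into left and right subtrees.
Root bay: left subtree has 6 nodes {iris, pear, aster, fig, rose, yew}, right has 1 {kale}.
  Root yew: left subtree has 5 nodes {iris, pear, aster, fig, rose}, right has 0 { }.
    Root aster: left subtree has 2 nodes {iris, pear}, right has 2 {fig, rose}.
      Root iris: left subtree has 0 nodes { }, right has 1 {pear}.
      Root fig: left subtree has 0 nodes { }, right has 1 {rose}.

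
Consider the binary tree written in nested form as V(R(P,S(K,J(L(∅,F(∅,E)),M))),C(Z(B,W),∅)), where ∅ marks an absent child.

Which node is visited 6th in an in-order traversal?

F

In-order visits the left subtree, then the node, then the right subtree.
At V: go left to R.
  At R: go left to P.
    P is a leaf — visit P.
  Visit R.
  At R: go right to S.
    At S: go left to K.
      K is a leaf — visit K.
    Visit S.
    At S: go right to J.
      At J: go left to L.
        At L: no left child.
        Visit L.
        At L: go right to F.
          At F: no left child.
          Visit F.
          At F: go right to E.
            E is a leaf — visit E.
      Visit J.
      At J: go right to M.
        M is a leaf — visit M.
Visit V.
At V: go right to C.
  At C: go left to Z.
    At Z: go left to B.
      B is a leaf — visit B.
    Visit Z.
    At Z: go right to W.
      W is a leaf — visit W.
  Visit C.
  At C: no right child.
Full in-order sequence: P, R, K, S, L, F, E, J, M, V, B, Z, W, C.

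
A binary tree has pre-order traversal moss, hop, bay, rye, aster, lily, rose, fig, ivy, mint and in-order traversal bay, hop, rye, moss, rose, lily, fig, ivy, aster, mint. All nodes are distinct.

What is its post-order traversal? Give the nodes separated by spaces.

bay rye hop rose ivy fig lily mint aster moss

The first element of pre-order is the root; it splits in-order into left and right subtrees.
Root moss: left subtree has 3 nodes {bay, hop, rye}, right has 6 {rose, lily, fig, ivy, aster, mint}.
  Root hop: left subtree has 1 node {bay}, right has 1 {rye}.
  Root aster: left subtree has 4 nodes {rose, lily, fig, ivy}, right has 1 {mint}.
    Root lily: left subtree has 1 node {rose}, right has 2 {fig, ivy}.
      Root fig: left subtree has 0 nodes { }, right has 1 {ivy}.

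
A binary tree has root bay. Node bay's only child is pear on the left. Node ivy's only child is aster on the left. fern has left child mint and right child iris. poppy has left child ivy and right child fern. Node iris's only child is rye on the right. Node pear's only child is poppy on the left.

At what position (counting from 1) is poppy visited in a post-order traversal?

7

Post-order visits the left subtree, then the right subtree, then the node.
At bay: go left to pear.
  At pear: go left to poppy.
    At poppy: go left to ivy.
      At ivy: go left to aster.
        aster is a leaf — visit aster.
      At ivy: no right child.
      Visit ivy.
    At poppy: go right to fern.
      At fern: go left to mint.
        mint is a leaf — visit mint.
      At fern: go right to iris.
        At iris: no left child.
        At iris: go right to rye.
          rye is a leaf — visit rye.
        Visit iris.
      Visit fern.
    Visit poppy.
  At pear: no right child.
  Visit pear.
At bay: no right child.
Visit bay.
Full post-order sequence: aster, ivy, mint, rye, iris, fern, poppy, pear, bay.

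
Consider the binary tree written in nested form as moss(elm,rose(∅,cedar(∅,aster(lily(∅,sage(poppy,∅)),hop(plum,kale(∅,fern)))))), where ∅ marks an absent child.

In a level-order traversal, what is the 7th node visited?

Level-order visits nodes level by level from the root, left to right within each level.
Level 0: moss
Level 1: elm, rose
Level 2: cedar
Level 3: aster
Level 4: lily, hop
Level 5: sage, plum, kale
Level 6: poppy, fern
Full level-order sequence: moss, elm, rose, cedar, aster, lily, hop, sage, plum, kale, poppy, fern.

hop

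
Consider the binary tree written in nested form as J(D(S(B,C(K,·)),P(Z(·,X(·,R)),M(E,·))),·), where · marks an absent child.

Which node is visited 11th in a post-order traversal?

D

Post-order visits the left subtree, then the right subtree, then the node.
At J: go left to D.
  At D: go left to S.
    At S: go left to B.
      B is a leaf — visit B.
    At S: go right to C.
      At C: go left to K.
        K is a leaf — visit K.
      At C: no right child.
      Visit C.
    Visit S.
  At D: go right to P.
    At P: go left to Z.
      At Z: no left child.
      At Z: go right to X.
        At X: no left child.
        At X: go right to R.
          R is a leaf — visit R.
        Visit X.
      Visit Z.
    At P: go right to M.
      At M: go left to E.
        E is a leaf — visit E.
      At M: no right child.
      Visit M.
    Visit P.
  Visit D.
At J: no right child.
Visit J.
Full post-order sequence: B, K, C, S, R, X, Z, E, M, P, D, J.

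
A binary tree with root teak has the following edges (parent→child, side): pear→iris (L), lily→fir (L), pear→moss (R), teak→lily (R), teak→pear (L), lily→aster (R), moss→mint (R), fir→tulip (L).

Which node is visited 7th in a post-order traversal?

aster

Post-order visits the left subtree, then the right subtree, then the node.
At teak: go left to pear.
  At pear: go left to iris.
    iris is a leaf — visit iris.
  At pear: go right to moss.
    At moss: no left child.
    At moss: go right to mint.
      mint is a leaf — visit mint.
    Visit moss.
  Visit pear.
At teak: go right to lily.
  At lily: go left to fir.
    At fir: go left to tulip.
      tulip is a leaf — visit tulip.
    At fir: no right child.
    Visit fir.
  At lily: go right to aster.
    aster is a leaf — visit aster.
  Visit lily.
Visit teak.
Full post-order sequence: iris, mint, moss, pear, tulip, fir, aster, lily, teak.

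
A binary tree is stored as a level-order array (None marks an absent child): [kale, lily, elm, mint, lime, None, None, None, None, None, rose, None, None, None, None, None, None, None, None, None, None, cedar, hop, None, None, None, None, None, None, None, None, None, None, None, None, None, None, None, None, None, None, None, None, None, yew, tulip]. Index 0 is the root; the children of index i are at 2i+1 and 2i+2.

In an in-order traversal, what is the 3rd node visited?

lime

In-order visits the left subtree, then the node, then the right subtree.
At kale: go left to lily.
  At lily: go left to mint.
    mint is a leaf — visit mint.
  Visit lily.
  At lily: go right to lime.
    At lime: no left child.
    Visit lime.
    At lime: go right to rose.
      At rose: go left to cedar.
        At cedar: no left child.
        Visit cedar.
        At cedar: go right to yew.
          yew is a leaf — visit yew.
      Visit rose.
      At rose: go right to hop.
        At hop: go left to tulip.
          tulip is a leaf — visit tulip.
        Visit hop.
        At hop: no right child.
Visit kale.
At kale: go right to elm.
  elm is a leaf — visit elm.
Full in-order sequence: mint, lily, lime, cedar, yew, rose, tulip, hop, kale, elm.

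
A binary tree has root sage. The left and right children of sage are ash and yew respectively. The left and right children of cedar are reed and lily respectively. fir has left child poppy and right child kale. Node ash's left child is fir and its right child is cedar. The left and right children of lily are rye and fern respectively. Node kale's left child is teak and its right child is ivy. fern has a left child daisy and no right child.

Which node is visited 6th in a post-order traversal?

Post-order visits the left subtree, then the right subtree, then the node.
At sage: go left to ash.
  At ash: go left to fir.
    At fir: go left to poppy.
      poppy is a leaf — visit poppy.
    At fir: go right to kale.
      At kale: go left to teak.
        teak is a leaf — visit teak.
      At kale: go right to ivy.
        ivy is a leaf — visit ivy.
      Visit kale.
    Visit fir.
  At ash: go right to cedar.
    At cedar: go left to reed.
      reed is a leaf — visit reed.
    At cedar: go right to lily.
      At lily: go left to rye.
        rye is a leaf — visit rye.
      At lily: go right to fern.
        At fern: go left to daisy.
          daisy is a leaf — visit daisy.
        At fern: no right child.
        Visit fern.
      Visit lily.
    Visit cedar.
  Visit ash.
At sage: go right to yew.
  yew is a leaf — visit yew.
Visit sage.
Full post-order sequence: poppy, teak, ivy, kale, fir, reed, rye, daisy, fern, lily, cedar, ash, yew, sage.

reed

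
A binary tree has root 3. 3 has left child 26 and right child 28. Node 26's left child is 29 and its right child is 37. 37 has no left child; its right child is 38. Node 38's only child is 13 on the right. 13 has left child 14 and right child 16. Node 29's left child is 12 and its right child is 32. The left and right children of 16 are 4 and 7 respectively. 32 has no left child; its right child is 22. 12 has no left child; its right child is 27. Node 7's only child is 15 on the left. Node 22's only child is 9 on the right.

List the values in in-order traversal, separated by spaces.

In-order visits the left subtree, then the node, then the right subtree.
At 3: go left to 26.
  At 26: go left to 29.
    At 29: go left to 12.
      At 12: no left child.
      Visit 12.
      At 12: go right to 27.
        27 is a leaf — visit 27.
    Visit 29.
    At 29: go right to 32.
      At 32: no left child.
      Visit 32.
      At 32: go right to 22.
        At 22: no left child.
        Visit 22.
        At 22: go right to 9.
          9 is a leaf — visit 9.
  Visit 26.
  At 26: go right to 37.
    At 37: no left child.
    Visit 37.
    At 37: go right to 38.
      At 38: no left child.
      Visit 38.
      At 38: go right to 13.
        At 13: go left to 14.
          14 is a leaf — visit 14.
        Visit 13.
        At 13: go right to 16.
          At 16: go left to 4.
            4 is a leaf — visit 4.
          Visit 16.
          At 16: go right to 7.
            At 7: go left to 15.
              15 is a leaf — visit 15.
            Visit 7.
            At 7: no right child.
Visit 3.
At 3: go right to 28.
  28 is a leaf — visit 28.

12 27 29 32 22 9 26 37 38 14 13 4 16 15 7 3 28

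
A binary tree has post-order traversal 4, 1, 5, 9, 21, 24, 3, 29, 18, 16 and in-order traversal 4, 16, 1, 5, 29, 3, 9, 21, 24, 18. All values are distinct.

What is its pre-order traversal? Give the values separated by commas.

16, 4, 18, 29, 5, 1, 3, 24, 21, 9

The last element of post-order is the root; it splits in-order into left and right subtrees.
Root 16: left subtree has 1 node {4}, right has 8 {1, 5, 29, 3, 9, 21, 24, 18}.
  Root 18: left subtree has 7 nodes {1, 5, 29, 3, 9, 21, 24}, right has 0 { }.
    Root 29: left subtree has 2 nodes {1, 5}, right has 4 {3, 9, 21, 24}.
      Root 5: left subtree has 1 node {1}, right has 0 { }.
      Root 3: left subtree has 0 nodes { }, right has 3 {9, 21, 24}.
        Root 24: left subtree has 2 nodes {9, 21}, right has 0 { }.
          Root 21: left subtree has 1 node {9}, right has 0 { }.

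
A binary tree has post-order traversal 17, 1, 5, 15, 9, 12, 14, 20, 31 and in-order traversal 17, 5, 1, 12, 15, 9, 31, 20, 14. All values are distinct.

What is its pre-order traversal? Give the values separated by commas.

The last element of post-order is the root; it splits in-order into left and right subtrees.
Root 31: left subtree has 6 nodes {17, 5, 1, 12, 15, 9}, right has 2 {20, 14}.
  Root 12: left subtree has 3 nodes {17, 5, 1}, right has 2 {15, 9}.
    Root 5: left subtree has 1 node {17}, right has 1 {1}.
    Root 9: left subtree has 1 node {15}, right has 0 { }.
  Root 20: left subtree has 0 nodes { }, right has 1 {14}.

31, 12, 5, 17, 1, 9, 15, 20, 14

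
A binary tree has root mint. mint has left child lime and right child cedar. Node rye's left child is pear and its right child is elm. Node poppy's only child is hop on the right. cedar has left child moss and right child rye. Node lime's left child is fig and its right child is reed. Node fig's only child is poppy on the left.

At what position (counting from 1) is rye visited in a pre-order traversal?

Pre-order visits the node, then its left subtree, then its right subtree.
Visit mint.
At mint: go left to lime.
  Visit lime.
  At lime: go left to fig.
    Visit fig.
    At fig: go left to poppy.
      Visit poppy.
      At poppy: no left child.
      At poppy: go right to hop.
        hop is a leaf — visit hop.
    At fig: no right child.
  At lime: go right to reed.
    reed is a leaf — visit reed.
At mint: go right to cedar.
  Visit cedar.
  At cedar: go left to moss.
    moss is a leaf — visit moss.
  At cedar: go right to rye.
    Visit rye.
    At rye: go left to pear.
      pear is a leaf — visit pear.
    At rye: go right to elm.
      elm is a leaf — visit elm.
Full pre-order sequence: mint, lime, fig, poppy, hop, reed, cedar, moss, rye, pear, elm.

9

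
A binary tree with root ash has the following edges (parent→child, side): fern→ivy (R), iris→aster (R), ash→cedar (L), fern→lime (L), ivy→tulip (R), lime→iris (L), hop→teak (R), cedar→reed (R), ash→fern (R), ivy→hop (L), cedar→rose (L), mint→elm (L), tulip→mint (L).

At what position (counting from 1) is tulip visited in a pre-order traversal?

Pre-order visits the node, then its left subtree, then its right subtree.
Visit ash.
At ash: go left to cedar.
  Visit cedar.
  At cedar: go left to rose.
    rose is a leaf — visit rose.
  At cedar: go right to reed.
    reed is a leaf — visit reed.
At ash: go right to fern.
  Visit fern.
  At fern: go left to lime.
    Visit lime.
    At lime: go left to iris.
      Visit iris.
      At iris: no left child.
      At iris: go right to aster.
        aster is a leaf — visit aster.
    At lime: no right child.
  At fern: go right to ivy.
    Visit ivy.
    At ivy: go left to hop.
      Visit hop.
      At hop: no left child.
      At hop: go right to teak.
        teak is a leaf — visit teak.
    At ivy: go right to tulip.
      Visit tulip.
      At tulip: go left to mint.
        Visit mint.
        At mint: go left to elm.
          elm is a leaf — visit elm.
        At mint: no right child.
      At tulip: no right child.
Full pre-order sequence: ash, cedar, rose, reed, fern, lime, iris, aster, ivy, hop, teak, tulip, mint, elm.

12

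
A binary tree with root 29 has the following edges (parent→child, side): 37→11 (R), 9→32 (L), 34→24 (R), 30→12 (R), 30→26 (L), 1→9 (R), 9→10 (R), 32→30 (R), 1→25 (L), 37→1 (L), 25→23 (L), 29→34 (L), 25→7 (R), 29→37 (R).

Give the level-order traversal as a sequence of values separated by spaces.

29 34 37 24 1 11 25 9 23 7 32 10 30 26 12

Level-order visits nodes level by level from the root, left to right within each level.
Level 0: 29
Level 1: 34, 37
Level 2: 24, 1, 11
Level 3: 25, 9
Level 4: 23, 7, 32, 10
Level 5: 30
Level 6: 26, 12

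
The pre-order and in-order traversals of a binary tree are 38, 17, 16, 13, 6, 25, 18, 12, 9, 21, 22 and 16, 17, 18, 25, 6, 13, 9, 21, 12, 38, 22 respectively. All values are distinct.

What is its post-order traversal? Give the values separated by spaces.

The first element of pre-order is the root; it splits in-order into left and right subtrees.
Root 38: left subtree has 9 nodes {16, 17, 18, 25, 6, 13, 9, 21, 12}, right has 1 {22}.
  Root 17: left subtree has 1 node {16}, right has 7 {18, 25, 6, 13, 9, 21, 12}.
    Root 13: left subtree has 3 nodes {18, 25, 6}, right has 3 {9, 21, 12}.
      Root 6: left subtree has 2 nodes {18, 25}, right has 0 { }.
        Root 25: left subtree has 1 node {18}, right has 0 { }.
      Root 12: left subtree has 2 nodes {9, 21}, right has 0 { }.
        Root 9: left subtree has 0 nodes { }, right has 1 {21}.

16 18 25 6 21 9 12 13 17 22 38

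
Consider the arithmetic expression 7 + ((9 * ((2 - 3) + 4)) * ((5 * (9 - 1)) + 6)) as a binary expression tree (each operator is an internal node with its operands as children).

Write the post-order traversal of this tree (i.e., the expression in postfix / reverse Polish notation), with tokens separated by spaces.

Post-order on an expression tree gives postfix notation: for each operator, emit left operand, right operand, then the operator.

7 9 2 3 - 4 + * 5 9 1 - * 6 + * +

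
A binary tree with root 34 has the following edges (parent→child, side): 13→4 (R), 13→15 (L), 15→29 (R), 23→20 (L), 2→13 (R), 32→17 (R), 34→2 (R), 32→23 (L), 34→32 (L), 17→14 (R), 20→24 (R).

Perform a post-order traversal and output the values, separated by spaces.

24 20 23 14 17 32 29 15 4 13 2 34

Post-order visits the left subtree, then the right subtree, then the node.
At 34: go left to 32.
  At 32: go left to 23.
    At 23: go left to 20.
      At 20: no left child.
      At 20: go right to 24.
        24 is a leaf — visit 24.
      Visit 20.
    At 23: no right child.
    Visit 23.
  At 32: go right to 17.
    At 17: no left child.
    At 17: go right to 14.
      14 is a leaf — visit 14.
    Visit 17.
  Visit 32.
At 34: go right to 2.
  At 2: no left child.
  At 2: go right to 13.
    At 13: go left to 15.
      At 15: no left child.
      At 15: go right to 29.
        29 is a leaf — visit 29.
      Visit 15.
    At 13: go right to 4.
      4 is a leaf — visit 4.
    Visit 13.
  Visit 2.
Visit 34.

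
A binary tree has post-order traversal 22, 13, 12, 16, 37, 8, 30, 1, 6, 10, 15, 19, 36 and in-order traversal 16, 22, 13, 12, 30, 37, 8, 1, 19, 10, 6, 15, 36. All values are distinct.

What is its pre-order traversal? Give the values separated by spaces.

The last element of post-order is the root; it splits in-order into left and right subtrees.
Root 36: left subtree has 12 nodes {16, 22, 13, 12, 30, 37, 8, 1, 19, 10, 6, 15}, right has 0 { }.
  Root 19: left subtree has 8 nodes {16, 22, 13, 12, 30, 37, 8, 1}, right has 3 {10, 6, 15}.
    Root 1: left subtree has 7 nodes {16, 22, 13, 12, 30, 37, 8}, right has 0 { }.
      Root 30: left subtree has 4 nodes {16, 22, 13, 12}, right has 2 {37, 8}.
        Root 16: left subtree has 0 nodes { }, right has 3 {22, 13, 12}.
          Root 12: left subtree has 2 nodes {22, 13}, right has 0 { }.
            Root 13: left subtree has 1 node {22}, right has 0 { }.
        Root 8: left subtree has 1 node {37}, right has 0 { }.
    Root 15: left subtree has 2 nodes {10, 6}, right has 0 { }.
      Root 10: left subtree has 0 nodes { }, right has 1 {6}.

36 19 1 30 16 12 13 22 8 37 15 10 6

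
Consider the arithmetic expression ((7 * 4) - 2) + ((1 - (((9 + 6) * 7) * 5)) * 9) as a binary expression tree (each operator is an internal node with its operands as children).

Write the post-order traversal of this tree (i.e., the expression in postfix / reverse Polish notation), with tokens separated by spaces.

7 4 * 2 - 1 9 6 + 7 * 5 * - 9 * +

Post-order on an expression tree gives postfix notation: for each operator, emit left operand, right operand, then the operator.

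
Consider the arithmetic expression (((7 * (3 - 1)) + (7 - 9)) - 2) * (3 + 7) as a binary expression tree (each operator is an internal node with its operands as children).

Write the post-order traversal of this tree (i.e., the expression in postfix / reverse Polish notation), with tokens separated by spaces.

7 3 1 - * 7 9 - + 2 - 3 7 + *

Post-order on an expression tree gives postfix notation: for each operator, emit left operand, right operand, then the operator.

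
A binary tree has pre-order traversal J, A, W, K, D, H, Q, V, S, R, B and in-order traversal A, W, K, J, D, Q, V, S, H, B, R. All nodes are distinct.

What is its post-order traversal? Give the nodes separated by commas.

K, W, A, S, V, Q, B, R, H, D, J

The first element of pre-order is the root; it splits in-order into left and right subtrees.
Root J: left subtree has 3 nodes {A, W, K}, right has 7 {D, Q, V, S, H, B, R}.
  Root A: left subtree has 0 nodes { }, right has 2 {W, K}.
    Root W: left subtree has 0 nodes { }, right has 1 {K}.
  Root D: left subtree has 0 nodes { }, right has 6 {Q, V, S, H, B, R}.
    Root H: left subtree has 3 nodes {Q, V, S}, right has 2 {B, R}.
      Root Q: left subtree has 0 nodes { }, right has 2 {V, S}.
        Root V: left subtree has 0 nodes { }, right has 1 {S}.
      Root R: left subtree has 1 node {B}, right has 0 { }.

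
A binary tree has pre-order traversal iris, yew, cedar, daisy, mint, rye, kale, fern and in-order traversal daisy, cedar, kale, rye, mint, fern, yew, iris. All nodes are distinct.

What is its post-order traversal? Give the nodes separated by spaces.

The first element of pre-order is the root; it splits in-order into left and right subtrees.
Root iris: left subtree has 7 nodes {daisy, cedar, kale, rye, mint, fern, yew}, right has 0 { }.
  Root yew: left subtree has 6 nodes {daisy, cedar, kale, rye, mint, fern}, right has 0 { }.
    Root cedar: left subtree has 1 node {daisy}, right has 4 {kale, rye, mint, fern}.
      Root mint: left subtree has 2 nodes {kale, rye}, right has 1 {fern}.
        Root rye: left subtree has 1 node {kale}, right has 0 { }.

daisy kale rye fern mint cedar yew iris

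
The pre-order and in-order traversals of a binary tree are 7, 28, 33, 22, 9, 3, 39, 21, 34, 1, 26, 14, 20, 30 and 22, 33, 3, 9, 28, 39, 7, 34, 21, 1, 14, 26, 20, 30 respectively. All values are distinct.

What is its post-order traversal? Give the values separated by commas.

The first element of pre-order is the root; it splits in-order into left and right subtrees.
Root 7: left subtree has 6 nodes {22, 33, 3, 9, 28, 39}, right has 7 {34, 21, 1, 14, 26, 20, 30}.
  Root 28: left subtree has 4 nodes {22, 33, 3, 9}, right has 1 {39}.
    Root 33: left subtree has 1 node {22}, right has 2 {3, 9}.
      Root 9: left subtree has 1 node {3}, right has 0 { }.
  Root 21: left subtree has 1 node {34}, right has 5 {1, 14, 26, 20, 30}.
    Root 1: left subtree has 0 nodes { }, right has 4 {14, 26, 20, 30}.
      Root 26: left subtree has 1 node {14}, right has 2 {20, 30}.
        Root 20: left subtree has 0 nodes { }, right has 1 {30}.

22, 3, 9, 33, 39, 28, 34, 14, 30, 20, 26, 1, 21, 7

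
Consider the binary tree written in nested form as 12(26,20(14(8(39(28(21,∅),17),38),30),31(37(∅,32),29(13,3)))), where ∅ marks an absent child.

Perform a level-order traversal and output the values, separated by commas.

12, 26, 20, 14, 31, 8, 30, 37, 29, 39, 38, 32, 13, 3, 28, 17, 21

Level-order visits nodes level by level from the root, left to right within each level.
Level 0: 12
Level 1: 26, 20
Level 2: 14, 31
Level 3: 8, 30, 37, 29
Level 4: 39, 38, 32, 13, 3
Level 5: 28, 17
Level 6: 21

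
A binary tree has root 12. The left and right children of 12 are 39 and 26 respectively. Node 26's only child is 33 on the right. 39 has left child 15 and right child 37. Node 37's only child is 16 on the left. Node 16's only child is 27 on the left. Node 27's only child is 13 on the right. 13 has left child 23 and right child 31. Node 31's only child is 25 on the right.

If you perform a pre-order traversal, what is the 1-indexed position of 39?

Pre-order visits the node, then its left subtree, then its right subtree.
Visit 12.
At 12: go left to 39.
  Visit 39.
  At 39: go left to 15.
    15 is a leaf — visit 15.
  At 39: go right to 37.
    Visit 37.
    At 37: go left to 16.
      Visit 16.
      At 16: go left to 27.
        Visit 27.
        At 27: no left child.
        At 27: go right to 13.
          Visit 13.
          At 13: go left to 23.
            23 is a leaf — visit 23.
          At 13: go right to 31.
            Visit 31.
            At 31: no left child.
            At 31: go right to 25.
              25 is a leaf — visit 25.
      At 16: no right child.
    At 37: no right child.
At 12: go right to 26.
  Visit 26.
  At 26: no left child.
  At 26: go right to 33.
    33 is a leaf — visit 33.
Full pre-order sequence: 12, 39, 15, 37, 16, 27, 13, 23, 31, 25, 26, 33.

2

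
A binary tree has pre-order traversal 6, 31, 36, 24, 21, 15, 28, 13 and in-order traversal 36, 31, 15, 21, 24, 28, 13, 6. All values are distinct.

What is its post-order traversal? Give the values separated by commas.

36, 15, 21, 13, 28, 24, 31, 6

The first element of pre-order is the root; it splits in-order into left and right subtrees.
Root 6: left subtree has 7 nodes {36, 31, 15, 21, 24, 28, 13}, right has 0 { }.
  Root 31: left subtree has 1 node {36}, right has 5 {15, 21, 24, 28, 13}.
    Root 24: left subtree has 2 nodes {15, 21}, right has 2 {28, 13}.
      Root 21: left subtree has 1 node {15}, right has 0 { }.
      Root 28: left subtree has 0 nodes { }, right has 1 {13}.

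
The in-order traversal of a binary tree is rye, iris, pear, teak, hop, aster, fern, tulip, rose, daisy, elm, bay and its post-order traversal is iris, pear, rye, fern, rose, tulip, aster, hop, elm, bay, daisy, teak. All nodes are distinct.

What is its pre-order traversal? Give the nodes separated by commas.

The last element of post-order is the root; it splits in-order into left and right subtrees.
Root teak: left subtree has 3 nodes {rye, iris, pear}, right has 8 {hop, aster, fern, tulip, rose, daisy, elm, bay}.
  Root rye: left subtree has 0 nodes { }, right has 2 {iris, pear}.
    Root pear: left subtree has 1 node {iris}, right has 0 { }.
  Root daisy: left subtree has 5 nodes {hop, aster, fern, tulip, rose}, right has 2 {elm, bay}.
    Root hop: left subtree has 0 nodes { }, right has 4 {aster, fern, tulip, rose}.
      Root aster: left subtree has 0 nodes { }, right has 3 {fern, tulip, rose}.
        Root tulip: left subtree has 1 node {fern}, right has 1 {rose}.
    Root bay: left subtree has 1 node {elm}, right has 0 { }.

teak, rye, pear, iris, daisy, hop, aster, tulip, fern, rose, bay, elm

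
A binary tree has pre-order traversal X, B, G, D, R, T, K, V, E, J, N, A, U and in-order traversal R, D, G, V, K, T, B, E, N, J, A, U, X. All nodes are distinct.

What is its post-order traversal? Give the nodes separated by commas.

R, D, V, K, T, G, N, U, A, J, E, B, X

The first element of pre-order is the root; it splits in-order into left and right subtrees.
Root X: left subtree has 12 nodes {R, D, G, V, K, T, B, E, N, J, A, U}, right has 0 { }.
  Root B: left subtree has 6 nodes {R, D, G, V, K, T}, right has 5 {E, N, J, A, U}.
    Root G: left subtree has 2 nodes {R, D}, right has 3 {V, K, T}.
      Root D: left subtree has 1 node {R}, right has 0 { }.
      Root T: left subtree has 2 nodes {V, K}, right has 0 { }.
        Root K: left subtree has 1 node {V}, right has 0 { }.
    Root E: left subtree has 0 nodes { }, right has 4 {N, J, A, U}.
      Root J: left subtree has 1 node {N}, right has 2 {A, U}.
        Root A: left subtree has 0 nodes { }, right has 1 {U}.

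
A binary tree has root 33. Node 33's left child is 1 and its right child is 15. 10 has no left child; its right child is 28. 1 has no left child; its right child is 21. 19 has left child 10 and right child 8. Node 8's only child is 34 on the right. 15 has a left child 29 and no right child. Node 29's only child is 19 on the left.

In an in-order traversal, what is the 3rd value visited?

In-order visits the left subtree, then the node, then the right subtree.
At 33: go left to 1.
  At 1: no left child.
  Visit 1.
  At 1: go right to 21.
    21 is a leaf — visit 21.
Visit 33.
At 33: go right to 15.
  At 15: go left to 29.
    At 29: go left to 19.
      At 19: go left to 10.
        At 10: no left child.
        Visit 10.
        At 10: go right to 28.
          28 is a leaf — visit 28.
      Visit 19.
      At 19: go right to 8.
        At 8: no left child.
        Visit 8.
        At 8: go right to 34.
          34 is a leaf — visit 34.
    Visit 29.
    At 29: no right child.
  Visit 15.
  At 15: no right child.
Full in-order sequence: 1, 21, 33, 10, 28, 19, 8, 34, 29, 15.

33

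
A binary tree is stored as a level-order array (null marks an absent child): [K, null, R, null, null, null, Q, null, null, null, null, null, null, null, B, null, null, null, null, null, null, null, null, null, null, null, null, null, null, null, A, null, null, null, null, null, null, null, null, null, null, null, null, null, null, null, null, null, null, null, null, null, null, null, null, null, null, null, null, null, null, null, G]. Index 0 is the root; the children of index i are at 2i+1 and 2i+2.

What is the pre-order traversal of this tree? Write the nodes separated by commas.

Pre-order visits the node, then its left subtree, then its right subtree.
Visit K.
At K: no left child.
At K: go right to R.
  Visit R.
  At R: no left child.
  At R: go right to Q.
    Visit Q.
    At Q: no left child.
    At Q: go right to B.
      Visit B.
      At B: no left child.
      At B: go right to A.
        Visit A.
        At A: no left child.
        At A: go right to G.
          G is a leaf — visit G.

K, R, Q, B, A, G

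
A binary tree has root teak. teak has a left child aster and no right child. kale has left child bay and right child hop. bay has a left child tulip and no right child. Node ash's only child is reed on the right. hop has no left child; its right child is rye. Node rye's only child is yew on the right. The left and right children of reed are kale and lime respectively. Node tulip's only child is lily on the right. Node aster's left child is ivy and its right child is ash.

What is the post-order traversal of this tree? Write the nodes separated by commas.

ivy, lily, tulip, bay, yew, rye, hop, kale, lime, reed, ash, aster, teak

Post-order visits the left subtree, then the right subtree, then the node.
At teak: go left to aster.
  At aster: go left to ivy.
    ivy is a leaf — visit ivy.
  At aster: go right to ash.
    At ash: no left child.
    At ash: go right to reed.
      At reed: go left to kale.
        At kale: go left to bay.
          At bay: go left to tulip.
            At tulip: no left child.
            At tulip: go right to lily.
              lily is a leaf — visit lily.
            Visit tulip.
          At bay: no right child.
          Visit bay.
        At kale: go right to hop.
          At hop: no left child.
          At hop: go right to rye.
            At rye: no left child.
            At rye: go right to yew.
              yew is a leaf — visit yew.
            Visit rye.
          Visit hop.
        Visit kale.
      At reed: go right to lime.
        lime is a leaf — visit lime.
      Visit reed.
    Visit ash.
  Visit aster.
At teak: no right child.
Visit teak.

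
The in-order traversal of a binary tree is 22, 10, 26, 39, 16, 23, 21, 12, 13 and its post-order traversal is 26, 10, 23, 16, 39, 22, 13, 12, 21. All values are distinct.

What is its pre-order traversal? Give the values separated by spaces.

21 22 39 10 26 16 23 12 13

The last element of post-order is the root; it splits in-order into left and right subtrees.
Root 21: left subtree has 6 nodes {22, 10, 26, 39, 16, 23}, right has 2 {12, 13}.
  Root 22: left subtree has 0 nodes { }, right has 5 {10, 26, 39, 16, 23}.
    Root 39: left subtree has 2 nodes {10, 26}, right has 2 {16, 23}.
      Root 10: left subtree has 0 nodes { }, right has 1 {26}.
      Root 16: left subtree has 0 nodes { }, right has 1 {23}.
  Root 12: left subtree has 0 nodes { }, right has 1 {13}.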